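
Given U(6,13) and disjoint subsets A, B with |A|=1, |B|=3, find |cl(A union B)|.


|A union B| = 1 + 3 = 4 (disjoint).
In U(6,13), cl(S) = S if |S| < 6, else cl(S) = E.
Since 4 < 6, cl(A union B) = A union B.
|cl(A union B)| = 4.

4


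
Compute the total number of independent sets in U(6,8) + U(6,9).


For a direct sum, |I(M1+M2)| = |I(M1)| * |I(M2)|.
|I(U(6,8))| = sum C(8,k) for k=0..6 = 247.
|I(U(6,9))| = sum C(9,k) for k=0..6 = 466.
Total = 247 * 466 = 115102.

115102


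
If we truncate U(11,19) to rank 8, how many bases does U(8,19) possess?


Truncating U(11,19) to rank 8 gives U(8,19).
Bases of U(8,19) are all 8-element subsets of 19 elements.
Number of bases = (19 choose 8) = 75582.

75582


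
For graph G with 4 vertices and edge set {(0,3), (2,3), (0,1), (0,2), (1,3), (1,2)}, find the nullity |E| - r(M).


Cycle rank (nullity) = |E| - r(M) = |E| - (|V| - c).
|E| = 6, |V| = 4, c = 1.
Nullity = 6 - (4 - 1) = 6 - 3 = 3.

3


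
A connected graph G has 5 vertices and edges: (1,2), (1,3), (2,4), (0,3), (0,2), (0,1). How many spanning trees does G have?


By Kirchhoff's matrix tree theorem, the number of spanning trees equals
the determinant of any cofactor of the Laplacian matrix L.
G has 5 vertices and 6 edges.
Computing the (4 x 4) cofactor determinant gives 8.

8


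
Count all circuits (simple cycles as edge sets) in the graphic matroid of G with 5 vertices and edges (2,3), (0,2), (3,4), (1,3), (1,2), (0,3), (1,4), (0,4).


A circuit in a graphic matroid = edge set of a simple cycle.
G has 5 vertices and 8 edges.
Enumerating all minimal edge subsets forming cycles...
Total circuits found: 13.

13


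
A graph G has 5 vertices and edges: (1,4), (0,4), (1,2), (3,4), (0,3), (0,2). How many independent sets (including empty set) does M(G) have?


An independent set in a graphic matroid is an acyclic edge subset.
G has 5 vertices and 6 edges.
Enumerate all 2^6 = 64 subsets, checking for acyclicity.
Total independent sets = 52.

52


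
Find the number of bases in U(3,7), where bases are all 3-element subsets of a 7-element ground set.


Bases of U(3,7) are all 3-element subsets of the 7-element ground set.
Number of bases = C(7,3).
C(7,3) = 7! / (3! * 4!) = 35.

35


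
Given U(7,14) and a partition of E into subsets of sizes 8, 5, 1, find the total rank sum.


r(Ai) = min(|Ai|, 7) for each part.
Sum = min(8,7) + min(5,7) + min(1,7)
    = 7 + 5 + 1
    = 13.

13


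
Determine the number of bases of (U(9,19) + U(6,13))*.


(M1+M2)* = M1* + M2*.
M1* = U(10,19), bases: C(19,10) = 92378.
M2* = U(7,13), bases: C(13,7) = 1716.
|B(M*)| = 92378 * 1716 = 158520648.

158520648


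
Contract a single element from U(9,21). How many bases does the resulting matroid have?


Contracting e from U(9,21) gives U(8,20).
Bases of U(8,20) = (20 choose 8) = 125970.

125970


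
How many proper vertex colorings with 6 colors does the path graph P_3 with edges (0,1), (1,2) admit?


P(P_3, k) = k * (k-1)^(2).
P(6) = 6 * 5^2 = 6 * 25 = 150.

150


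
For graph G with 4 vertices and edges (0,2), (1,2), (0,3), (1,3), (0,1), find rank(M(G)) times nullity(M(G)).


r(M) = |V| - c = 4 - 1 = 3.
nullity = |E| - r(M) = 5 - 3 = 2.
Product = 3 * 2 = 6.

6


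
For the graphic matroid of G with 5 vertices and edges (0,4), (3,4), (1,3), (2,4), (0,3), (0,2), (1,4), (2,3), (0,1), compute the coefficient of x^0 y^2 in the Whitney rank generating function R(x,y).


R(x,y) = sum over A in 2^E of x^(r(E)-r(A)) * y^(|A|-r(A)).
G has 5 vertices, 9 edges. r(E) = 4.
Enumerate all 2^9 = 512 subsets.
Count subsets with r(E)-r(A)=0 and |A|-r(A)=2: 82.

82


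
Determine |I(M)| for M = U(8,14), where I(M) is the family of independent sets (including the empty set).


Independent sets of U(8,14) are all subsets of size <= 8.
Count = (14 choose 0) + (14 choose 1) + (14 choose 2) + (14 choose 3) + (14 choose 4) + (14 choose 5) + (14 choose 6) + (14 choose 7) + (14 choose 8)
     = 1 + 14 + 91 + 364 + 1001 + 2002 + 3003 + 3432 + 3003
     = 12911.

12911


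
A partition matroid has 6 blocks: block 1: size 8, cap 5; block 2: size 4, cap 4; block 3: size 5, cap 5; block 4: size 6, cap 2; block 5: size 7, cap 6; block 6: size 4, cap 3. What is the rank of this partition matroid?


Rank of a partition matroid = sum of min(|Si|, ci) for each block.
= min(8,5) + min(4,4) + min(5,5) + min(6,2) + min(7,6) + min(4,3)
= 5 + 4 + 5 + 2 + 6 + 3
= 25.

25


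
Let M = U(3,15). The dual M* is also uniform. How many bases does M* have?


The dual of U(r,n) is U(n-r, n) = U(12,15).
Bases of U(12,15) are all (12)-element subsets.
|B(M*)| = C(15,12) = 455.

455


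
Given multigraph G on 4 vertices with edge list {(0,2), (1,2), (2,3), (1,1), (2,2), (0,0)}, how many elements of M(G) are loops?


In a graphic matroid, a loop is a self-loop edge (u,u) with rank 0.
Examining all 6 edges for self-loops...
Self-loops found: (1,1), (2,2), (0,0)
Number of loops = 3.

3


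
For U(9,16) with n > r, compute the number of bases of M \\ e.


Deleting e from U(9,16) gives U(9,15) since n > r.
Bases of U(9,15) = (15 choose 9) = 5005.

5005


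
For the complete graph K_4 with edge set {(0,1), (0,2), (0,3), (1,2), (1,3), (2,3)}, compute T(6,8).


T(K_4; x,y) = x^3 + 3x^2 + 4xy + 2x + y^3 + 3y^2 + 2y.
Substituting x=6, y=8:
= 216 + 108 + 192 + 12 + 512 + 192 + 16
= 1248.

1248


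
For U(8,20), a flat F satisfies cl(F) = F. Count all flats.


Flats of U(8,20): every subset of size < 8 is a flat, plus E itself.
Count = (20 choose 0) + (20 choose 1) + (20 choose 2) + (20 choose 3) + (20 choose 4) + (20 choose 5) + (20 choose 6) + (20 choose 7) + 1
     = 1 + 20 + 190 + 1140 + 4845 + 15504 + 38760 + 77520 + 1
     = 137981.

137981


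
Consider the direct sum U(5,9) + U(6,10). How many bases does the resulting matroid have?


Bases of a direct sum M1 + M2: |B| = |B(M1)| * |B(M2)|.
|B(U(5,9))| = C(9,5) = 126.
|B(U(6,10))| = C(10,6) = 210.
Total bases = 126 * 210 = 26460.

26460


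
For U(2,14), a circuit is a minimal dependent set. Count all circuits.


In U(2,14), circuits are the (3)-element subsets.
Any set of 3 elements is dependent, and removing any one element gives
an independent set of size 2, so it is a minimal dependent set.
Number of circuits = C(14,3) = 14! / (3! * 11!) = 364.

364


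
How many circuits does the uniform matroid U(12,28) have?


In U(12,28), circuits are the (13)-element subsets.
Any set of 13 elements is dependent, and removing any one element gives
an independent set of size 12, so it is a minimal dependent set.
Number of circuits = (28 choose 13) = 37442160.

37442160


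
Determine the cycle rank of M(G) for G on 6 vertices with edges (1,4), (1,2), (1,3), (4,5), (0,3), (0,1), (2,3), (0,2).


Cycle rank (nullity) = |E| - r(M) = |E| - (|V| - c).
|E| = 8, |V| = 6, c = 1.
Nullity = 8 - (6 - 1) = 8 - 5 = 3.

3


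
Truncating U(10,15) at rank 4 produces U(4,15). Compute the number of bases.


Truncating U(10,15) to rank 4 gives U(4,15).
Bases of U(4,15) are all 4-element subsets of 15 elements.
Number of bases = (15 choose 4) = 1365.

1365


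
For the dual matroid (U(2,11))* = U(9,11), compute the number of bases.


The dual of U(r,n) is U(n-r, n) = U(9,11).
Bases of U(9,11) are all (9)-element subsets.
|B(M*)| = C(11,9) = 55.

55


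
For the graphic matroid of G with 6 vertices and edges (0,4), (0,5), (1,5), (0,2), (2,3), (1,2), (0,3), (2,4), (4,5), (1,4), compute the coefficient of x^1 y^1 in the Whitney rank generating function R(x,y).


R(x,y) = sum over A in 2^E of x^(r(E)-r(A)) * y^(|A|-r(A)).
G has 6 vertices, 10 edges. r(E) = 5.
Enumerate all 2^10 = 1024 subsets.
Count subsets with r(E)-r(A)=1 and |A|-r(A)=1: 133.

133


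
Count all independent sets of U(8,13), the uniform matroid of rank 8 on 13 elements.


Independent sets of U(8,13) are all subsets of size <= 8.
Count = C(13,0) + C(13,1) + C(13,2) + C(13,3) + C(13,4) + C(13,5) + C(13,6) + C(13,7) + C(13,8)
     = 1 + 13 + 78 + 286 + 715 + 1287 + 1716 + 1716 + 1287
     = 7099.

7099


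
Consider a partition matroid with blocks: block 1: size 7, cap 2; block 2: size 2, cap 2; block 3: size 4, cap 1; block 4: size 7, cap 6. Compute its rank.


Rank of a partition matroid = sum of min(|Si|, ci) for each block.
= min(7,2) + min(2,2) + min(4,1) + min(7,6)
= 2 + 2 + 1 + 6
= 11.

11


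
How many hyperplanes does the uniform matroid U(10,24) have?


Hyperplanes of U(10,24) are flats of rank 9.
In a uniform matroid, these are exactly the (9)-element subsets.
Count = C(24,9) = 24! / (9! * 15!) = 1307504.

1307504


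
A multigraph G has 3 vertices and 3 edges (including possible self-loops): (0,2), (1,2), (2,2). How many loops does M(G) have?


In a graphic matroid, a loop is a self-loop edge (u,u) with rank 0.
Examining all 3 edges for self-loops...
Self-loops found: (2,2)
Number of loops = 1.

1


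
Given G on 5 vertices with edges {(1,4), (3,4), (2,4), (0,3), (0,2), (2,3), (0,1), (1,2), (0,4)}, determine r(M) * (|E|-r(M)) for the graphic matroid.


r(M) = |V| - c = 5 - 1 = 4.
nullity = |E| - r(M) = 9 - 4 = 5.
Product = 4 * 5 = 20.

20


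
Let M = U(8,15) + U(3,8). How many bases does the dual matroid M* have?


(M1+M2)* = M1* + M2*.
M1* = U(7,15), bases: C(15,7) = 6435.
M2* = U(5,8), bases: C(8,5) = 56.
|B(M*)| = 6435 * 56 = 360360.

360360


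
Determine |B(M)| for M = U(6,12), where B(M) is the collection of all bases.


Bases of U(6,12) are all 6-element subsets of the 12-element ground set.
Number of bases = C(12,6).
(12 choose 6) = 924.

924


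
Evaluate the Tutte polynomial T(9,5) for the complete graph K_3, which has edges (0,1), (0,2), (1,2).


T(K_3; x,y) = x^2 + x + y.
T(9,5) = 81 + 9 + 5 = 95.

95


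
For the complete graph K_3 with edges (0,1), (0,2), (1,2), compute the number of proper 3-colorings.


P(K_3, k) = k(k-1)(k-2)...(k-2).
P(3) = (3) * (2) * (1) = 6.

6


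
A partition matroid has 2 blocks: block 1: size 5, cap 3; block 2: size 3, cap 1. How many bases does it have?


A basis picks exactly ci elements from block i.
Number of bases = product of C(|Si|, ci).
= C(5,3) * C(3,1)
= 10 * 3
= 30.

30


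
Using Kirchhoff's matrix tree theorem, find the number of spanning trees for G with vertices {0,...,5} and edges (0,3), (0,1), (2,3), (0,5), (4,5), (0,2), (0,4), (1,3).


By Kirchhoff's matrix tree theorem, the number of spanning trees equals
the determinant of any cofactor of the Laplacian matrix L.
G has 6 vertices and 8 edges.
Computing the (5 x 5) cofactor determinant gives 24.

24


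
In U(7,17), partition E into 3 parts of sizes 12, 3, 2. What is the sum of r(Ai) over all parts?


r(Ai) = min(|Ai|, 7) for each part.
Sum = min(12,7) + min(3,7) + min(2,7)
    = 7 + 3 + 2
    = 12.

12


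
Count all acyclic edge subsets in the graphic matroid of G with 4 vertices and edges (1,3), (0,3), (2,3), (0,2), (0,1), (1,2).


An independent set in a graphic matroid is an acyclic edge subset.
G has 4 vertices and 6 edges.
Enumerate all 2^6 = 64 subsets, checking for acyclicity.
Total independent sets = 38.

38


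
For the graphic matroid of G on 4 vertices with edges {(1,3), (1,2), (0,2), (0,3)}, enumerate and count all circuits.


A circuit in a graphic matroid = edge set of a simple cycle.
G has 4 vertices and 4 edges.
Enumerating all minimal edge subsets forming cycles...
Total circuits found: 1.

1


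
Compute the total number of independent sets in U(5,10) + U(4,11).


For a direct sum, |I(M1+M2)| = |I(M1)| * |I(M2)|.
|I(U(5,10))| = sum C(10,k) for k=0..5 = 638.
|I(U(4,11))| = sum C(11,k) for k=0..4 = 562.
Total = 638 * 562 = 358556.

358556


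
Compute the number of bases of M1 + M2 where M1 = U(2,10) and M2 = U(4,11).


Bases of a direct sum M1 + M2: |B| = |B(M1)| * |B(M2)|.
|B(U(2,10))| = C(10,2) = 45.
|B(U(4,11))| = C(11,4) = 330.
Total bases = 45 * 330 = 14850.

14850


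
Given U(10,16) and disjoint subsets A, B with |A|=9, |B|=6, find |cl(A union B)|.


|A union B| = 9 + 6 = 15 (disjoint).
In U(10,16), cl(S) = S if |S| < 10, else cl(S) = E.
Since 15 >= 10, cl(A union B) = E.
|cl(A union B)| = 16.

16


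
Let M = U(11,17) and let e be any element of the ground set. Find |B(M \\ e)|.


Deleting e from U(11,17) gives U(11,16) since n > r.
Bases of U(11,16) = C(16,11) = 16! / (11! * 5!) = 4368.

4368


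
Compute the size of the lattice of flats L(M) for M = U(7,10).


Flats of U(7,10): every subset of size < 7 is a flat, plus E itself.
Count = (10 choose 0) + (10 choose 1) + (10 choose 2) + (10 choose 3) + (10 choose 4) + (10 choose 5) + (10 choose 6) + 1
     = 1 + 10 + 45 + 120 + 210 + 252 + 210 + 1
     = 849.

849


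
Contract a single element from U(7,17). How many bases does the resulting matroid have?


Contracting e from U(7,17) gives U(6,16).
Bases of U(6,16) = C(16,6) = 16! / (6! * 10!) = 8008.

8008


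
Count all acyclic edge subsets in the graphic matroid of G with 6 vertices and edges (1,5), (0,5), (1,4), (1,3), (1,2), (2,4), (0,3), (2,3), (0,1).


An independent set in a graphic matroid is an acyclic edge subset.
G has 6 vertices and 9 edges.
Enumerate all 2^9 = 512 subsets, checking for acyclicity.
Total independent sets = 280.

280


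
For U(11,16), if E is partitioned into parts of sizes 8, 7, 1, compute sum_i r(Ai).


r(Ai) = min(|Ai|, 11) for each part.
Sum = min(8,11) + min(7,11) + min(1,11)
    = 8 + 7 + 1
    = 16.

16


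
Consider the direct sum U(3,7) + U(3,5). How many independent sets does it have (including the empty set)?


For a direct sum, |I(M1+M2)| = |I(M1)| * |I(M2)|.
|I(U(3,7))| = sum C(7,k) for k=0..3 = 64.
|I(U(3,5))| = sum C(5,k) for k=0..3 = 26.
Total = 64 * 26 = 1664.

1664


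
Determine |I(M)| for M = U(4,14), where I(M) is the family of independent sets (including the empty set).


Independent sets of U(4,14) are all subsets of size <= 4.
Count = (14 choose 0) + (14 choose 1) + (14 choose 2) + (14 choose 3) + (14 choose 4)
     = 1 + 14 + 91 + 364 + 1001
     = 1471.

1471


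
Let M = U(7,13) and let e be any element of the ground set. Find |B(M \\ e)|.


Deleting e from U(7,13) gives U(7,12) since n > r.
Bases of U(7,12) = C(12,7) = 12! / (7! * 5!) = 792.

792


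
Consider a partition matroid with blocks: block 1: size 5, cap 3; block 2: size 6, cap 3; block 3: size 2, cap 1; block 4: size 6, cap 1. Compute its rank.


Rank of a partition matroid = sum of min(|Si|, ci) for each block.
= min(5,3) + min(6,3) + min(2,1) + min(6,1)
= 3 + 3 + 1 + 1
= 8.

8


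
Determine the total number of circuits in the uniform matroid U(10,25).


In U(10,25), circuits are the (11)-element subsets.
Any set of 11 elements is dependent, and removing any one element gives
an independent set of size 10, so it is a minimal dependent set.
Number of circuits = C(25,11) = 4457400.

4457400


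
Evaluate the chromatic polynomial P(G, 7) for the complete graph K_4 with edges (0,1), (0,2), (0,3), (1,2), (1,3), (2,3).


P(K_4, k) = k(k-1)(k-2)...(k-3).
P(7) = (7) * (6) * (5) * (4) = 840.

840


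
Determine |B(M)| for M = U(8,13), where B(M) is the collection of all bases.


Bases of U(8,13) are all 8-element subsets of the 13-element ground set.
Number of bases = C(13,8).
C(13,8) = 1287.

1287


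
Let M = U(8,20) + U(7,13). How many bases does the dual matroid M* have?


(M1+M2)* = M1* + M2*.
M1* = U(12,20), bases: C(20,12) = 125970.
M2* = U(6,13), bases: C(13,6) = 1716.
|B(M*)| = 125970 * 1716 = 216164520.

216164520


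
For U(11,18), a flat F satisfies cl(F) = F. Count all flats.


Flats of U(11,18): every subset of size < 11 is a flat, plus E itself.
Count = (18 choose 0) + (18 choose 1) + (18 choose 2) + (18 choose 3) + (18 choose 4) + (18 choose 5) + (18 choose 6) + (18 choose 7) + (18 choose 8) + (18 choose 9) + (18 choose 10) + 1
     = 1 + 18 + 153 + 816 + 3060 + 8568 + 18564 + 31824 + 43758 + 48620 + 43758 + 1
     = 199141.

199141


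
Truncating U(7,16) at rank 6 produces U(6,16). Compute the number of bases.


Truncating U(7,16) to rank 6 gives U(6,16).
Bases of U(6,16) are all 6-element subsets of 16 elements.
Number of bases = (16 choose 6) = 8008.

8008


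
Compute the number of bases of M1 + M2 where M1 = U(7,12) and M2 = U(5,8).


Bases of a direct sum M1 + M2: |B| = |B(M1)| * |B(M2)|.
|B(U(7,12))| = C(12,7) = 792.
|B(U(5,8))| = C(8,5) = 56.
Total bases = 792 * 56 = 44352.

44352


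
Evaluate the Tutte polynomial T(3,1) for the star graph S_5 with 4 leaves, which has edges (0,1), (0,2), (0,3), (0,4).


A star on 5 vertices is a tree with 4 edges.
T(x,y) = x^(4) for any tree.
T(3,1) = 3^4 = 81.

81


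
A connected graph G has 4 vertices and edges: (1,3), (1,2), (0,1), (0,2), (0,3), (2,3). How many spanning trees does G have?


By Kirchhoff's matrix tree theorem, the number of spanning trees equals
the determinant of any cofactor of the Laplacian matrix L.
G has 4 vertices and 6 edges.
Computing the (3 x 3) cofactor determinant gives 16.

16


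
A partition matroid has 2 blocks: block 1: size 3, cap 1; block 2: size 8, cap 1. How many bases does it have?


A basis picks exactly ci elements from block i.
Number of bases = product of C(|Si|, ci).
= C(3,1) * C(8,1)
= 3 * 8
= 24.

24


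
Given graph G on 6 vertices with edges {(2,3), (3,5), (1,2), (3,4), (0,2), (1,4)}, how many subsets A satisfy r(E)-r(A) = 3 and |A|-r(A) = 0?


R(x,y) = sum over A in 2^E of x^(r(E)-r(A)) * y^(|A|-r(A)).
G has 6 vertices, 6 edges. r(E) = 5.
Enumerate all 2^6 = 64 subsets.
Count subsets with r(E)-r(A)=3 and |A|-r(A)=0: 15.

15


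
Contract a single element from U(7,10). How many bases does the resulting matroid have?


Contracting e from U(7,10) gives U(6,9).
Bases of U(6,9) = (9 choose 6) = 84.

84


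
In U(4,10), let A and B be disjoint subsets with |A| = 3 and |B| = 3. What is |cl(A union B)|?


|A union B| = 3 + 3 = 6 (disjoint).
In U(4,10), cl(S) = S if |S| < 4, else cl(S) = E.
Since 6 >= 4, cl(A union B) = E.
|cl(A union B)| = 10.

10


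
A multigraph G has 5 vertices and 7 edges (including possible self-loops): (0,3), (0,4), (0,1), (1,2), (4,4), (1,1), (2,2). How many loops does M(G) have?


In a graphic matroid, a loop is a self-loop edge (u,u) with rank 0.
Examining all 7 edges for self-loops...
Self-loops found: (4,4), (1,1), (2,2)
Number of loops = 3.

3


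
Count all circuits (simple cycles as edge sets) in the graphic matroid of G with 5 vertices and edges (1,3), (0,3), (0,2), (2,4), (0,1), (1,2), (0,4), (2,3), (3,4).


A circuit in a graphic matroid = edge set of a simple cycle.
G has 5 vertices and 9 edges.
Enumerating all minimal edge subsets forming cycles...
Total circuits found: 22.

22


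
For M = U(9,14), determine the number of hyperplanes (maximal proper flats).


Hyperplanes of U(9,14) are flats of rank 8.
In a uniform matroid, these are exactly the (8)-element subsets.
Count = C(14,8) = 14! / (8! * 6!) = 3003.

3003


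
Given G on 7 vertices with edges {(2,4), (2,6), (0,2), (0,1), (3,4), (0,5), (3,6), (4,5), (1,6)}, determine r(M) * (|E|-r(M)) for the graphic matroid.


r(M) = |V| - c = 7 - 1 = 6.
nullity = |E| - r(M) = 9 - 6 = 3.
Product = 6 * 3 = 18.

18


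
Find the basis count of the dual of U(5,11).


The dual of U(r,n) is U(n-r, n) = U(6,11).
Bases of U(6,11) are all (6)-element subsets.
|B(M*)| = (11 choose 6) = 462.

462


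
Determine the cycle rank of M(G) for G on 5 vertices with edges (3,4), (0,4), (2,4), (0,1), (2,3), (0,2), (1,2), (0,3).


Cycle rank (nullity) = |E| - r(M) = |E| - (|V| - c).
|E| = 8, |V| = 5, c = 1.
Nullity = 8 - (5 - 1) = 8 - 4 = 4.

4


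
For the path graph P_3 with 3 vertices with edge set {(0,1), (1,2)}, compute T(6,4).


A path on 3 vertices is a tree with 2 edges.
T(x,y) = x^(2) for any tree.
T(6,4) = 6^2 = 36.

36


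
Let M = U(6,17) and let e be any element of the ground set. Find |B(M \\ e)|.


Deleting e from U(6,17) gives U(6,16) since n > r.
Bases of U(6,16) = (16 choose 6) = 8008.

8008


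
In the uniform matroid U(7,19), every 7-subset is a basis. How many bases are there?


Bases of U(7,19) are all 7-element subsets of the 19-element ground set.
Number of bases = C(19,7).
(19 choose 7) = 50388.

50388


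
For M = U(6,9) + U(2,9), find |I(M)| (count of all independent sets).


For a direct sum, |I(M1+M2)| = |I(M1)| * |I(M2)|.
|I(U(6,9))| = sum C(9,k) for k=0..6 = 466.
|I(U(2,9))| = sum C(9,k) for k=0..2 = 46.
Total = 466 * 46 = 21436.

21436


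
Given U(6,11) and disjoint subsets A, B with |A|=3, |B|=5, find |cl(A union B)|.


|A union B| = 3 + 5 = 8 (disjoint).
In U(6,11), cl(S) = S if |S| < 6, else cl(S) = E.
Since 8 >= 6, cl(A union B) = E.
|cl(A union B)| = 11.

11


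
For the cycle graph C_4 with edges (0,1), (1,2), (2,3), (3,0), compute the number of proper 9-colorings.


P(C_4, k) = (k-1)^4 + (-1)^4*(k-1).
P(9) = (8)^4 + 8
= 4096 + 8 = 4104.

4104


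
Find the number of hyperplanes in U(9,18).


Hyperplanes of U(9,18) are flats of rank 8.
In a uniform matroid, these are exactly the (8)-element subsets.
Count = C(18,8) = 18! / (8! * 10!) = 43758.

43758


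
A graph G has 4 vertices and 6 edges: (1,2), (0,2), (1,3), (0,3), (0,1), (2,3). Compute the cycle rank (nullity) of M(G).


Cycle rank (nullity) = |E| - r(M) = |E| - (|V| - c).
|E| = 6, |V| = 4, c = 1.
Nullity = 6 - (4 - 1) = 6 - 3 = 3.

3


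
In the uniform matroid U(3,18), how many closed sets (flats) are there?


Flats of U(3,18): every subset of size < 3 is a flat, plus E itself.
Count = C(18,0) + C(18,1) + C(18,2) + 1
     = 1 + 18 + 153 + 1
     = 173.

173


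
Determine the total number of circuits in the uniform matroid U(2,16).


In U(2,16), circuits are the (3)-element subsets.
Any set of 3 elements is dependent, and removing any one element gives
an independent set of size 2, so it is a minimal dependent set.
Number of circuits = C(16,3) = (16 * 15 * 14) / (1 * 2 * 3) = 560.

560


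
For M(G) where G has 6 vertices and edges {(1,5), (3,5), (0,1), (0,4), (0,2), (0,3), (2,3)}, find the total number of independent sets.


An independent set in a graphic matroid is an acyclic edge subset.
G has 6 vertices and 7 edges.
Enumerate all 2^7 = 128 subsets, checking for acyclicity.
Total independent sets = 104.

104


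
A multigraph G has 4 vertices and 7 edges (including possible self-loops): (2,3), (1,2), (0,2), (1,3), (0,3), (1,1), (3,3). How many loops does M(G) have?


In a graphic matroid, a loop is a self-loop edge (u,u) with rank 0.
Examining all 7 edges for self-loops...
Self-loops found: (1,1), (3,3)
Number of loops = 2.

2


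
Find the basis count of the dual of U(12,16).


The dual of U(r,n) is U(n-r, n) = U(4,16).
Bases of U(4,16) are all (4)-element subsets.
|B(M*)| = C(16,4) = (16 * 15 * 14 * 13) / (1 * 2 * 3 * 4) = 1820.

1820


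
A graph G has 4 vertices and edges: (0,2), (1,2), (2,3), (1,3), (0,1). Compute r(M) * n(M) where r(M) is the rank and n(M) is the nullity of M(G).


r(M) = |V| - c = 4 - 1 = 3.
nullity = |E| - r(M) = 5 - 3 = 2.
Product = 3 * 2 = 6.

6


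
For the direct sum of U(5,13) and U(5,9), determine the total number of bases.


Bases of a direct sum M1 + M2: |B| = |B(M1)| * |B(M2)|.
|B(U(5,13))| = C(13,5) = 1287.
|B(U(5,9))| = C(9,5) = 126.
Total bases = 1287 * 126 = 162162.

162162


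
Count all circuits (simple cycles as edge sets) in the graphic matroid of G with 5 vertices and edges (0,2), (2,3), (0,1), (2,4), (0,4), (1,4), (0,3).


A circuit in a graphic matroid = edge set of a simple cycle.
G has 5 vertices and 7 edges.
Enumerating all minimal edge subsets forming cycles...
Total circuits found: 6.

6


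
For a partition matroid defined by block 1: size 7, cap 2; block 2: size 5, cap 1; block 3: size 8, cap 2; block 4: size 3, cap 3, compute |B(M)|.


A basis picks exactly ci elements from block i.
Number of bases = product of C(|Si|, ci).
= C(7,2) * C(5,1) * C(8,2) * C(3,3)
= 21 * 5 * 28 * 1
= 2940.

2940


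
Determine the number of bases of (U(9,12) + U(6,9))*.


(M1+M2)* = M1* + M2*.
M1* = U(3,12), bases: C(12,3) = 220.
M2* = U(3,9), bases: C(9,3) = 84.
|B(M*)| = 220 * 84 = 18480.

18480


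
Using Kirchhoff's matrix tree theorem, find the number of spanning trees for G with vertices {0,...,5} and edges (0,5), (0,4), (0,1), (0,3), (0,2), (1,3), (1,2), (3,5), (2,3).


By Kirchhoff's matrix tree theorem, the number of spanning trees equals
the determinant of any cofactor of the Laplacian matrix L.
G has 6 vertices and 9 edges.
Computing the (5 x 5) cofactor determinant gives 40.

40


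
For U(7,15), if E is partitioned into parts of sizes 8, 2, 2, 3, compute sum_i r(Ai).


r(Ai) = min(|Ai|, 7) for each part.
Sum = min(8,7) + min(2,7) + min(2,7) + min(3,7)
    = 7 + 2 + 2 + 3
    = 14.

14


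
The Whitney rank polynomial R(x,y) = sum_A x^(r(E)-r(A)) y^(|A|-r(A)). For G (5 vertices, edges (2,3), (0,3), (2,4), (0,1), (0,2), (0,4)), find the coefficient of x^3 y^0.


R(x,y) = sum over A in 2^E of x^(r(E)-r(A)) * y^(|A|-r(A)).
G has 5 vertices, 6 edges. r(E) = 4.
Enumerate all 2^6 = 64 subsets.
Count subsets with r(E)-r(A)=3 and |A|-r(A)=0: 6.

6


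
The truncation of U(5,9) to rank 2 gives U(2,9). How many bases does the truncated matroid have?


Truncating U(5,9) to rank 2 gives U(2,9).
Bases of U(2,9) are all 2-element subsets of 9 elements.
Number of bases = C(9,2) = 9! / (2! * 7!) = 36.

36


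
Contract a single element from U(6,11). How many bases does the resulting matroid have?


Contracting e from U(6,11) gives U(5,10).
Bases of U(5,10) = C(10,5) = 252.

252


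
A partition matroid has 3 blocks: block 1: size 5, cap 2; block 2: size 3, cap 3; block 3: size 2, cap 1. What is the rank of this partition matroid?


Rank of a partition matroid = sum of min(|Si|, ci) for each block.
= min(5,2) + min(3,3) + min(2,1)
= 2 + 3 + 1
= 6.

6


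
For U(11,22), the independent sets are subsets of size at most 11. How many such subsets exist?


Independent sets of U(11,22) are all subsets of size <= 11.
Count = (22 choose 0) + (22 choose 1) + (22 choose 2) + (22 choose 3) + (22 choose 4) + (22 choose 5) + (22 choose 6) + (22 choose 7) + (22 choose 8) + (22 choose 9) + (22 choose 10) + (22 choose 11)
     = 1 + 22 + 231 + 1540 + 7315 + 26334 + 74613 + 170544 + 319770 + 497420 + 646646 + 705432
     = 2449868.

2449868


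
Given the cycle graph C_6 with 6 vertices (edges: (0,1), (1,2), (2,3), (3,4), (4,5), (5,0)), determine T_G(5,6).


T(C_6; x,y) = x + x^2 + ... + x^(5) + y.
T(5,6) = 5^1 + 5^2 + 5^3 + 5^4 + 5^5 + 6
= 5 + 25 + 125 + 625 + 3125 + 6
= 3911.

3911


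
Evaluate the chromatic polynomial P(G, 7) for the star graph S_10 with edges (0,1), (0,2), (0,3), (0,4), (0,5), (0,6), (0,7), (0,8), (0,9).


P(tree, k) = k * (k-1)^(9) for any tree on 10 vertices.
P(7) = 7 * 6^9 = 7 * 10077696 = 70543872.

70543872


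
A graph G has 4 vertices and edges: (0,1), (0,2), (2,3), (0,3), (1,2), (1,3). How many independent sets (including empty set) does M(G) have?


An independent set in a graphic matroid is an acyclic edge subset.
G has 4 vertices and 6 edges.
Enumerate all 2^6 = 64 subsets, checking for acyclicity.
Total independent sets = 38.

38


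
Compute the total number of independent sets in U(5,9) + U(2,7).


For a direct sum, |I(M1+M2)| = |I(M1)| * |I(M2)|.
|I(U(5,9))| = sum C(9,k) for k=0..5 = 382.
|I(U(2,7))| = sum C(7,k) for k=0..2 = 29.
Total = 382 * 29 = 11078.

11078


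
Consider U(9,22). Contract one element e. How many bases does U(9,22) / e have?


Contracting e from U(9,22) gives U(8,21).
Bases of U(8,21) = C(21,8) = 203490.

203490


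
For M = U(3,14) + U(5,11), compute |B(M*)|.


(M1+M2)* = M1* + M2*.
M1* = U(11,14), bases: C(14,11) = 364.
M2* = U(6,11), bases: C(11,6) = 462.
|B(M*)| = 364 * 462 = 168168.

168168


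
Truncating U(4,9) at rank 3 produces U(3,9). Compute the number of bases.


Truncating U(4,9) to rank 3 gives U(3,9).
Bases of U(3,9) are all 3-element subsets of 9 elements.
Number of bases = C(9,3) = (9 * 8 * 7) / (1 * 2 * 3) = 84.

84


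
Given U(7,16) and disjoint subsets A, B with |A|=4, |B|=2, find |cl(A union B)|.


|A union B| = 4 + 2 = 6 (disjoint).
In U(7,16), cl(S) = S if |S| < 7, else cl(S) = E.
Since 6 < 7, cl(A union B) = A union B.
|cl(A union B)| = 6.

6


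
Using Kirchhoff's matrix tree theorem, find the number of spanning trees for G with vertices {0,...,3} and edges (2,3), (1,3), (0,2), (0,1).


By Kirchhoff's matrix tree theorem, the number of spanning trees equals
the determinant of any cofactor of the Laplacian matrix L.
G has 4 vertices and 4 edges.
Computing the (3 x 3) cofactor determinant gives 4.

4


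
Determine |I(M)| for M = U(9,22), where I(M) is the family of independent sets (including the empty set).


Independent sets of U(9,22) are all subsets of size <= 9.
Count = (22 choose 0) + (22 choose 1) + (22 choose 2) + (22 choose 3) + (22 choose 4) + (22 choose 5) + (22 choose 6) + (22 choose 7) + (22 choose 8) + (22 choose 9)
     = 1 + 22 + 231 + 1540 + 7315 + 26334 + 74613 + 170544 + 319770 + 497420
     = 1097790.

1097790


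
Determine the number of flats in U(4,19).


Flats of U(4,19): every subset of size < 4 is a flat, plus E itself.
Count = C(19,0) + C(19,1) + C(19,2) + C(19,3) + 1
     = 1 + 19 + 171 + 969 + 1
     = 1161.

1161


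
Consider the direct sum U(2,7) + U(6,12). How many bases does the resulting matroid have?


Bases of a direct sum M1 + M2: |B| = |B(M1)| * |B(M2)|.
|B(U(2,7))| = C(7,2) = 21.
|B(U(6,12))| = C(12,6) = 924.
Total bases = 21 * 924 = 19404.

19404


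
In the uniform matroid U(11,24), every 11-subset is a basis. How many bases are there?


Bases of U(11,24) are all 11-element subsets of the 24-element ground set.
Number of bases = C(24,11).
(24 choose 11) = 2496144.

2496144


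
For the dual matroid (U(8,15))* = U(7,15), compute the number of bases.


The dual of U(r,n) is U(n-r, n) = U(7,15).
Bases of U(7,15) are all (7)-element subsets.
|B(M*)| = C(15,7) = 6435.

6435


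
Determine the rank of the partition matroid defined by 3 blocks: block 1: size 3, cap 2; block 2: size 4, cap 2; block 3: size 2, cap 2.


Rank of a partition matroid = sum of min(|Si|, ci) for each block.
= min(3,2) + min(4,2) + min(2,2)
= 2 + 2 + 2
= 6.

6


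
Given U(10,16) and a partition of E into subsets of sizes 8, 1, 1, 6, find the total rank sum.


r(Ai) = min(|Ai|, 10) for each part.
Sum = min(8,10) + min(1,10) + min(1,10) + min(6,10)
    = 8 + 1 + 1 + 6
    = 16.

16


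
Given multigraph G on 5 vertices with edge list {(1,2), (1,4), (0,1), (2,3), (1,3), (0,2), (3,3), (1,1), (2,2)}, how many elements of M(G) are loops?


In a graphic matroid, a loop is a self-loop edge (u,u) with rank 0.
Examining all 9 edges for self-loops...
Self-loops found: (3,3), (1,1), (2,2)
Number of loops = 3.

3


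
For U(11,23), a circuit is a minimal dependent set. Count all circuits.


In U(11,23), circuits are the (12)-element subsets.
Any set of 12 elements is dependent, and removing any one element gives
an independent set of size 11, so it is a minimal dependent set.
Number of circuits = C(23,12) = 1352078.

1352078


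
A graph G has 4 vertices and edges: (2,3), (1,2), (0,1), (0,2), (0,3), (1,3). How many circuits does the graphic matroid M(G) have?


A circuit in a graphic matroid = edge set of a simple cycle.
G has 4 vertices and 6 edges.
Enumerating all minimal edge subsets forming cycles...
Total circuits found: 7.

7


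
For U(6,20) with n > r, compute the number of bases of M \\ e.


Deleting e from U(6,20) gives U(6,19) since n > r.
Bases of U(6,19) = (19 choose 6) = 27132.

27132


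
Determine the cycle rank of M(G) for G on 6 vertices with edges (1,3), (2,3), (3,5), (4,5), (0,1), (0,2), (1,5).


Cycle rank (nullity) = |E| - r(M) = |E| - (|V| - c).
|E| = 7, |V| = 6, c = 1.
Nullity = 7 - (6 - 1) = 7 - 5 = 2.

2


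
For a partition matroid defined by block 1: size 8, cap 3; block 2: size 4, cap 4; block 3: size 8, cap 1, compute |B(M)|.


A basis picks exactly ci elements from block i.
Number of bases = product of C(|Si|, ci).
= C(8,3) * C(4,4) * C(8,1)
= 56 * 1 * 8
= 448.

448


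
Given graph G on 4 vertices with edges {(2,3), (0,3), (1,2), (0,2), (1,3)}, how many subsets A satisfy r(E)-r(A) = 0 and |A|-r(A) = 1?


R(x,y) = sum over A in 2^E of x^(r(E)-r(A)) * y^(|A|-r(A)).
G has 4 vertices, 5 edges. r(E) = 3.
Enumerate all 2^5 = 32 subsets.
Count subsets with r(E)-r(A)=0 and |A|-r(A)=1: 5.

5


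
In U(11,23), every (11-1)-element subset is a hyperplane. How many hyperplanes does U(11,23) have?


Hyperplanes of U(11,23) are flats of rank 10.
In a uniform matroid, these are exactly the (10)-element subsets.
Count = (23 choose 10) = 1144066.

1144066


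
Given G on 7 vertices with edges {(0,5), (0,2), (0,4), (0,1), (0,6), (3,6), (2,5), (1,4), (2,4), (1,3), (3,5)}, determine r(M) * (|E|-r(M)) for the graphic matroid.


r(M) = |V| - c = 7 - 1 = 6.
nullity = |E| - r(M) = 11 - 6 = 5.
Product = 6 * 5 = 30.

30


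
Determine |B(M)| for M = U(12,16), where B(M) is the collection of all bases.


Bases of U(12,16) are all 12-element subsets of the 16-element ground set.
Number of bases = C(16,12).
(16 choose 12) = 1820.

1820


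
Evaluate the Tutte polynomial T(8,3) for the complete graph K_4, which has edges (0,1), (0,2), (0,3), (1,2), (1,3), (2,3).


T(K_4; x,y) = x^3 + 3x^2 + 4xy + 2x + y^3 + 3y^2 + 2y.
Substituting x=8, y=3:
= 512 + 192 + 96 + 16 + 27 + 27 + 6
= 876.

876


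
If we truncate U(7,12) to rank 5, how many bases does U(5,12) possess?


Truncating U(7,12) to rank 5 gives U(5,12).
Bases of U(5,12) are all 5-element subsets of 12 elements.
Number of bases = C(12,5) = 12! / (5! * 7!) = 792.

792


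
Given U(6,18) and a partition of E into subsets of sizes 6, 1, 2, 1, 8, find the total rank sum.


r(Ai) = min(|Ai|, 6) for each part.
Sum = min(6,6) + min(1,6) + min(2,6) + min(1,6) + min(8,6)
    = 6 + 1 + 2 + 1 + 6
    = 16.

16


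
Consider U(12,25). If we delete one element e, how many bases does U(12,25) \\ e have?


Deleting e from U(12,25) gives U(12,24) since n > r.
Bases of U(12,24) = C(24,12) = 2704156.

2704156


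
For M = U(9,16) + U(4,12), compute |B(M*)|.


(M1+M2)* = M1* + M2*.
M1* = U(7,16), bases: C(16,7) = 11440.
M2* = U(8,12), bases: C(12,8) = 495.
|B(M*)| = 11440 * 495 = 5662800.

5662800


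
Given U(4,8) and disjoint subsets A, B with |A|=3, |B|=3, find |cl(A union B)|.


|A union B| = 3 + 3 = 6 (disjoint).
In U(4,8), cl(S) = S if |S| < 4, else cl(S) = E.
Since 6 >= 4, cl(A union B) = E.
|cl(A union B)| = 8.

8


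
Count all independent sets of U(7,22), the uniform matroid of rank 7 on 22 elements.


Independent sets of U(7,22) are all subsets of size <= 7.
Count = C(22,0) + C(22,1) + C(22,2) + C(22,3) + C(22,4) + C(22,5) + C(22,6) + C(22,7)
     = 1 + 22 + 231 + 1540 + 7315 + 26334 + 74613 + 170544
     = 280600.

280600


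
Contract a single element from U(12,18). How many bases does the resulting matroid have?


Contracting e from U(12,18) gives U(11,17).
Bases of U(11,17) = C(17,11) = 17! / (11! * 6!) = 12376.

12376


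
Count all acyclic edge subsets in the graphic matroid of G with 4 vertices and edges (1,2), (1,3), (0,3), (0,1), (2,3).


An independent set in a graphic matroid is an acyclic edge subset.
G has 4 vertices and 5 edges.
Enumerate all 2^5 = 32 subsets, checking for acyclicity.
Total independent sets = 24.

24


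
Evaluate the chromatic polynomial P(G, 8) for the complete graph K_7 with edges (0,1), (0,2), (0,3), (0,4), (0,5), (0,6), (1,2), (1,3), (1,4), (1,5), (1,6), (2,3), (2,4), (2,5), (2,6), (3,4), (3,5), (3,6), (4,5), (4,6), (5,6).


P(K_7, k) = k(k-1)(k-2)...(k-6).
P(8) = (8) * (7) * (6) * (5) * (4) * (3) * (2) = 40320.

40320


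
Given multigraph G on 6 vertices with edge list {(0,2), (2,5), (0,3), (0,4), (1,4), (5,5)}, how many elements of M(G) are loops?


In a graphic matroid, a loop is a self-loop edge (u,u) with rank 0.
Examining all 6 edges for self-loops...
Self-loops found: (5,5)
Number of loops = 1.

1


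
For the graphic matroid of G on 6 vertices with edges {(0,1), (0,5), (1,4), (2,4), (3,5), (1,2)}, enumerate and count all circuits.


A circuit in a graphic matroid = edge set of a simple cycle.
G has 6 vertices and 6 edges.
Enumerating all minimal edge subsets forming cycles...
Total circuits found: 1.

1


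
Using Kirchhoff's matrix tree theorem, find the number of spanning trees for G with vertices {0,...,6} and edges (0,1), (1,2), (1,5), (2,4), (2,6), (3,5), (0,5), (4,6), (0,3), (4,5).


By Kirchhoff's matrix tree theorem, the number of spanning trees equals
the determinant of any cofactor of the Laplacian matrix L.
G has 7 vertices and 10 edges.
Computing the (6 x 6) cofactor determinant gives 79.

79


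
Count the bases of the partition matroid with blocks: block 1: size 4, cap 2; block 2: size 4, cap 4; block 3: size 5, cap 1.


A basis picks exactly ci elements from block i.
Number of bases = product of C(|Si|, ci).
= C(4,2) * C(4,4) * C(5,1)
= 6 * 1 * 5
= 30.

30


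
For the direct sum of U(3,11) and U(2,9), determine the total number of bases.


Bases of a direct sum M1 + M2: |B| = |B(M1)| * |B(M2)|.
|B(U(3,11))| = C(11,3) = 165.
|B(U(2,9))| = C(9,2) = 36.
Total bases = 165 * 36 = 5940.

5940


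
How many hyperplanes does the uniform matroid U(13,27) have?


Hyperplanes of U(13,27) are flats of rank 12.
In a uniform matroid, these are exactly the (12)-element subsets.
Count = C(27,12) = 17383860.

17383860


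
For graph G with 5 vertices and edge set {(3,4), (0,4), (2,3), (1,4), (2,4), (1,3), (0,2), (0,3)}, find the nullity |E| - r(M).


Cycle rank (nullity) = |E| - r(M) = |E| - (|V| - c).
|E| = 8, |V| = 5, c = 1.
Nullity = 8 - (5 - 1) = 8 - 4 = 4.

4


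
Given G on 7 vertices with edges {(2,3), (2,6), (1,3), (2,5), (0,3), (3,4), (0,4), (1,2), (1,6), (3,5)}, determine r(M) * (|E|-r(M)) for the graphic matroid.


r(M) = |V| - c = 7 - 1 = 6.
nullity = |E| - r(M) = 10 - 6 = 4.
Product = 6 * 4 = 24.

24


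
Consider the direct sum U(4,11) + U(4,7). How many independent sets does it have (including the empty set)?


For a direct sum, |I(M1+M2)| = |I(M1)| * |I(M2)|.
|I(U(4,11))| = sum C(11,k) for k=0..4 = 562.
|I(U(4,7))| = sum C(7,k) for k=0..4 = 99.
Total = 562 * 99 = 55638.

55638


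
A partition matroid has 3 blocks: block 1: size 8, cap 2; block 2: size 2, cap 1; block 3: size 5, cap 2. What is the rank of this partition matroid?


Rank of a partition matroid = sum of min(|Si|, ci) for each block.
= min(8,2) + min(2,1) + min(5,2)
= 2 + 1 + 2
= 5.

5


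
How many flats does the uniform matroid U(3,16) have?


Flats of U(3,16): every subset of size < 3 is a flat, plus E itself.
Count = (16 choose 0) + (16 choose 1) + (16 choose 2) + 1
     = 1 + 16 + 120 + 1
     = 138.

138


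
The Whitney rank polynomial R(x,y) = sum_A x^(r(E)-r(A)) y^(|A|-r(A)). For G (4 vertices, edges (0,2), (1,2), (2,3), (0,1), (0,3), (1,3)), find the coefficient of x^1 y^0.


R(x,y) = sum over A in 2^E of x^(r(E)-r(A)) * y^(|A|-r(A)).
G has 4 vertices, 6 edges. r(E) = 3.
Enumerate all 2^6 = 64 subsets.
Count subsets with r(E)-r(A)=1 and |A|-r(A)=0: 15.

15


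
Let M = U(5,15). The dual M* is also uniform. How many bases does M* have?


The dual of U(r,n) is U(n-r, n) = U(10,15).
Bases of U(10,15) are all (10)-element subsets.
|B(M*)| = C(15,10) = 3003.

3003


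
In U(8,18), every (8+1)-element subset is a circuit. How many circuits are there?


In U(8,18), circuits are the (9)-element subsets.
Any set of 9 elements is dependent, and removing any one element gives
an independent set of size 8, so it is a minimal dependent set.
Number of circuits = C(18,9) = 48620.

48620
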